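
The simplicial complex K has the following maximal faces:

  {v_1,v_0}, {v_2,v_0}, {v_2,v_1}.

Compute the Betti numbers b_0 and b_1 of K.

b_0 = 1, b_1 = 1.

K has 3 vertices, 3 edges.
rank ∂_0 = 0, rank ∂_1 = 2 ⇒ b_0 = 3 − 0 − 2 = 1; all invariant factors of ∂_1 are 1 so no torsion. So H_0 = Z.
rank ∂_1 = 2, rank ∂_2 = 0 ⇒ b_1 = 3 − 2 − 0 = 1. So H_1 = Z.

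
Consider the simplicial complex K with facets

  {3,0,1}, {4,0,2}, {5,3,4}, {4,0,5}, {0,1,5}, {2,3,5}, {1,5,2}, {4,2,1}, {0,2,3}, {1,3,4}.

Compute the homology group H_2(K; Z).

H_2 ≅ 0.

Fix the vertex order 0 < 1 < 2 < 3 < 4 < 5 and write every simplex with vertices in increasing order. Then dim K = 2 and the simplices of K are:

  0-simplices (6): [0], [1], [2], [3], [4], [5]
  1-simplices (15): [0,1], [0,2], [0,3], [0,4], [0,5], [1,2], [1,3], [1,4], [1,5], [2,3], [2,4], [2,5], [3,4], [3,5], [4,5]
  2-simplices (10): [0,1,3], [0,1,5], [0,2,3], [0,2,4], [0,4,5], [1,2,4], [1,2,5], [1,3,4], [2,3,5], [3,4,5]

so the chain groups are C_0 ≅ Z^6, C_1 ≅ Z^15, C_2 ≅ Z^10.

The boundary map ∂_1: C_1 → C_0 sends each edge [p,q] (with p < q) to q − p. For instance
  ∂[2,4] = [4] − [2].
The 6×15 boundary matrix has rank 5 and Smith normal form diag(1,1,1,1,1).

The boundary map ∂_2: C_2 → C_1 sends each 2-simplex [p,q,r] to [q,r] − [p,r] + [p,q]. For instance
  ∂[0,1,5] = [1,5] − [0,5] + [0,1],
  ∂[1,2,4] = [2,4] − [1,4] + [1,2].
This gives a 15×10 integer matrix of rank 10; reducing to Smith normal form yields diagonal entries (1,1,1,1,1,1,1,1,1,2).

Computing H_k = (kernel of ∂_k) / (image of ∂_{k+1}):

  H_2: rank ker ∂_2 − rank ∂_3 = (10 − 10) − 0 = 0, and there is no ∂_3, so H_2 = 0.

(K is a triangulation of the real projective plane RP^2.)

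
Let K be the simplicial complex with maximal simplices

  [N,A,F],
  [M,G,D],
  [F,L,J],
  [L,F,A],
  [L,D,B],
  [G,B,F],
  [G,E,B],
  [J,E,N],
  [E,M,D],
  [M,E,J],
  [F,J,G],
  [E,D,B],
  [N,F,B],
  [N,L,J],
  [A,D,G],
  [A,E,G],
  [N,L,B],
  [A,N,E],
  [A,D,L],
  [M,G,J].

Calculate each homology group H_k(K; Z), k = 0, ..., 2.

Fix the vertex order A < B < D < E < F < G < J < L < M < N and write every simplex with vertices in increasing order. Then dim K = 2 and the simplices of K are:

  0-simplices (10): A, B, D, E, F, G, J, L, M, N
  1-simplices (30): AD, AE, AF, AG, AL, AN, BD, BE, BF, BG, BL, BN, DE, DG, DL, DM, EG, EJ, EM, EN, FG, FJ, FL, FN, GJ, GM, JL, JM, JN, LN
  2-simplices (20): ADG, ADL, AEG, AEN, AFL, AFN, BDE, BDL, BEG, BFG, BFN, BLN, DEM, DGM, EJM, EJN, FGJ, FJL, GJM, JLN

so the chain groups are C_0 ≅ Z^10, C_1 ≅ Z^30, C_2 ≅ Z^20.

The boundary map ∂_1: C_1 → C_0 sends each edge [p,q] (with p < q) to q − p.
The 10×30 boundary matrix has rank 9 and Smith normal form diag(1,1,1,1,1,1,1,1,1).

The boundary map ∂_2: C_2 → C_1 maps a triangle to the signed sum of its edges. For instance
  ∂BFN = FN − BN + BF,
  ∂DGM = GM − DM + DG.
The 30×20 boundary matrix has rank 20 and Smith normal form diag(1,1,1,1,1,1,1,1,1,1,1,1,1,1,1,1,1,1,1,2).

From H_k ≅ ker(∂_k) / im(∂_{k+1}) we obtain:

  H_0: rank C_0 − rank ∂_1 = 10 − 9 = 1, and the invariant factors of ∂_1 are all 1, so H_0 = Z.
  H_1: rank ker ∂_1 − rank ∂_2 = (30 − 9) − 20 = 1, and ∂_2 has invariant factor 2 > 1, so H_1 = Z ⊕ Z_2.
  H_2: rank ker ∂_2 − rank ∂_3 = (20 − 20) − 0 = 0, and there is no ∂_3, so H_2 = 0.

As a check, the Euler characteristic is 10 − 30 + 20 = 0, which agrees with 1 − 1 + 0 = 0.

H_0 = Z,  H_1 = Z ⊕ Z_2,  H_2 = 0.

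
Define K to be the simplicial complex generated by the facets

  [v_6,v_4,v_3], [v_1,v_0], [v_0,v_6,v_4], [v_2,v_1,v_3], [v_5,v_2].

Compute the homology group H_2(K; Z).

Order the vertices as v_0 < v_1 < v_2 < v_3 < v_4 < v_5 < v_6. Listing each simplex with vertices in this order, K has dimension 2 with simplices:

  0-simplices (7): [v_0], [v_1], [v_2], [v_3], [v_4], [v_5], [v_6]
  1-simplices (10): [v_0,v_1], [v_0,v_4], [v_0,v_6], [v_1,v_2], [v_1,v_3], [v_2,v_3], [v_2,v_5], [v_3,v_4], [v_3,v_6], [v_4,v_6]
  2-simplices (3): [v_0,v_4,v_6], [v_1,v_2,v_3], [v_3,v_4,v_6]

giving chain groups C_0 ≅ Z^7, C_1 ≅ Z^10, C_2 ≅ Z^3.

The boundary map ∂_1: C_1 → C_0 sends each edge [p,q] (with p < q) to q − p.
The resulting 7×10 matrix has rank 6, and its Smith normal form has invariant factors (1,1,1,1,1,1).

The boundary map ∂_2: C_2 → C_1 acts by ∂[p,q,r] = [q,r] − [p,r] + [p,q]. For instance
  ∂[v_0,v_4,v_6] = [v_4,v_6] − [v_0,v_6] + [v_0,v_4],
  ∂[v_1,v_2,v_3] = [v_2,v_3] − [v_1,v_3] + [v_1,v_2].
As a 10×3 matrix over Z this has rank 3, with invariant factors (1,1,1).

Reading off H_k = ker ∂_k / im ∂_{k+1}:

  H_2: rank ker ∂_2 − rank ∂_3 = (3 − 3) − 0 = 0, and there is no ∂_3, so H_2 = 0.

H_2 ≅ 0.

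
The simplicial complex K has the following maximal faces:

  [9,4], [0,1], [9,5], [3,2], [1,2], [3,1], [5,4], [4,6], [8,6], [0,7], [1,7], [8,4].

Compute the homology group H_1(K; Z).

We work with the vertex ordering 0 < 1 < 2 < 3 < 4 < 5 < 6 < 7 < 8 < 9. The simplices of K, each written with vertices in increasing order, are:

  0-simplices (10): [0], [1], [2], [3], [4], [5], [6], [7], [8], [9]
  1-simplices (12): [0,1], [0,7], [1,2], [1,3], [1,7], [2,3], [4,5], [4,6], [4,8], [4,9], [5,9], [6,8]

Hence C_0 ≅ Z^10, C_1 ≅ Z^12.

The boundary map ∂_1: C_1 → C_0 is given by ∂[p,q] = [q] − [p]. For instance
  ∂[4,5] = [5] − [4].
The 10×12 boundary matrix has rank 8 and Smith normal form diag(1,1,1,1,1,1,1,1).

Reading off H_k = ker ∂_k / im ∂_{k+1}:

  H_1: rank ker ∂_1 − rank ∂_2 = (12 − 8) − 0 = 4, and there is no ∂_2, so H_1 ≅ Z^4.

H_1 = Z^4.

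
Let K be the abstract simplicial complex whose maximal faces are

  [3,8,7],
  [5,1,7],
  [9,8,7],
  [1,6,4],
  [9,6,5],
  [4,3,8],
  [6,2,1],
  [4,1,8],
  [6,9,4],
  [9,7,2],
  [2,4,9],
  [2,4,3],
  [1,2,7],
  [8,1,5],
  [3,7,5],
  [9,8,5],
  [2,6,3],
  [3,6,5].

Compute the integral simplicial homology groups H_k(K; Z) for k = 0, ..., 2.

Take the total order 1 < 2 < 3 < 4 < 5 < 6 < 7 < 8 < 9 on the vertex set. Then K (dimension 2) consists of the simplices:

  0-simplices (9): [1], [2], [3], [4], [5], [6], [7], [8], [9]
  1-simplices (27): (27 of them)
  2-simplices (18): [1,2,6], [1,2,7], [1,4,6], [1,4,8], [1,5,7], [1,5,8], [2,3,4], [2,3,6], [2,4,9], [2,7,9], [3,4,8], [3,5,6], [3,5,7], [3,7,8], [4,6,9], [5,6,9], [5,8,9], [7,8,9]

Hence C_0 ≅ Z^9, C_1 ≅ Z^27, C_2 ≅ Z^18.

∂_1: C_1 → C_0 is given by ∂[p,q] = [q] − [p].
This gives a 9×27 integer matrix of rank 8; reducing to Smith normal form yields diagonal entries (1,1,1,1,1,1,1,1).

Boundary ∂_2: C_2 → C_1 maps a triangle to the signed sum of its edges. For instance
  ∂[5,6,9] = [6,9] − [5,9] + [5,6],
  ∂[1,2,7] = [2,7] − [1,7] + [1,2].
The resulting 27×18 matrix has rank 18, and its Smith normal form has invariant factors (1,1,1,1,1,1,1,1,1,1,1,1,1,1,1,1,1,2).

Reading off H_k = ker ∂_k / im ∂_{k+1}:

  H_0: rank C_0 − rank ∂_1 = 9 − 8 = 1, and the invariant factors of ∂_1 are all 1, so H_0 ≅ Z.
  H_1: rank ker ∂_1 − rank ∂_2 = (27 − 8) − 18 = 1, and ∂_2 has invariant factor 2 > 1, so H_1 ≅ Z ⊕ Z/2Z.
  H_2: rank ker ∂_2 − rank ∂_3 = (18 − 18) − 0 = 0, and there is no ∂_3, so H_2 ≅ 0.

(K is a triangulation of the Klein bottle.)

H_0 = Z,  H_1 = Z ⊕ Z/2Z,  H_2 = 0.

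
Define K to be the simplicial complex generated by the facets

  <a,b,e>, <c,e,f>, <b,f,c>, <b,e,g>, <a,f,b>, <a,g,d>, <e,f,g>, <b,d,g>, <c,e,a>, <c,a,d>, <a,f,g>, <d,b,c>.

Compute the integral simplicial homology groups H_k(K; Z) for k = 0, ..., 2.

H_0 ≅ Z,  H_1 ≅ Z/2,  H_2 = 0.

Take the total order a < b < c < d < e < f < g on the vertex set. Then K (dimension 2) consists of the simplices:

  0-simplices (7): a, b, c, d, e, f, g
  1-simplices (18): ab, ac, ad, ae, af, ag, bc, bd, be, bf, bg, cd, ce, cf, dg, ef, eg, fg
  2-simplices (12): abe, abf, acd, ace, adg, afg, bcd, bcf, bdg, beg, cef, efg

giving chain groups C_0 ≅ Z^7, C_1 ≅ Z^18, C_2 ≅ Z^12.

Boundary ∂_1: C_1 → C_0 sends each edge [p,q] (with p < q) to q − p.
As a 7×18 matrix over Z this has rank 6, with invariant factors (1,1,1,1,1,1).

∂_2: C_2 → C_1 sends each 2-simplex [p,q,r] to [q,r] − [p,r] + [p,q]. For instance
  ∂bdg = dg − bg + bd,
  ∂abe = be − ae + ab.
This gives a 18×12 integer matrix of rank 12; reducing to Smith normal form yields diagonal entries (1,1,1,1,1,1,1,1,1,1,1,2).

Reading off H_k = ker ∂_k / im ∂_{k+1}:

  H_0: rank C_0 − rank ∂_1 = 7 − 6 = 1, and the invariant factors of ∂_1 are all 1, so H_0 = Z.
  H_1: rank ker ∂_1 − rank ∂_2 = (18 − 6) − 12 = 0, and ∂_2 has invariant factor 2 > 1, so H_1 = Z/2.
  H_2: rank ker ∂_2 − rank ∂_3 = (12 − 12) − 0 = 0, and there is no ∂_3, so H_2 = 0.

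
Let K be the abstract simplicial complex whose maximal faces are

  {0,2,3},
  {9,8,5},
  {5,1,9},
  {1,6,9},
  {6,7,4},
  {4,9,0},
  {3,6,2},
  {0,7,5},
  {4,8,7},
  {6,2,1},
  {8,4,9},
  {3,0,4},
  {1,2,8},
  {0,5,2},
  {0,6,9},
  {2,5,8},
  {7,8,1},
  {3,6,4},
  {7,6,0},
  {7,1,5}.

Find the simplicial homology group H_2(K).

We work with the vertex ordering 0 < 1 < 2 < 3 < 4 < 5 < 6 < 7 < 8 < 9. The simplices of K, each written with vertices in increasing order, are:

  0-simplices (10): [0], [1], [2], [3], [4], [5], [6], [7], [8], [9]
  1-simplices (30): (30 of them)
  2-simplices (20): (20 of them)

giving chain groups C_0 ≅ Z^10, C_1 ≅ Z^30, C_2 ≅ Z^20.

The boundary map ∂_1: C_1 → C_0 is given by ∂[p,q] = [q] − [p].
As a 10×30 matrix over Z this has rank 9, with invariant factors (1,1,1,1,1,1,1,1,1).

The boundary map ∂_2: C_2 → C_1 maps a triangle to the signed sum of its edges. For instance
  ∂[1,2,6] = [2,6] − [1,6] + [1,2],
  ∂[4,8,9] = [8,9] − [4,9] + [4,8].
The resulting 30×20 matrix has rank 20, and its Smith normal form has invariant factors (1,1,1,1,1,1,1,1,1,1,1,1,1,1,1,1,1,1,1,2).

Now H_k = ker ∂_k / im ∂_{k+1}, so:

  H_2: rank ker ∂_2 − rank ∂_3 = (20 − 20) − 0 = 0, and there is no ∂_3, so H_2 ≅ 0.

H_2 ≅ 0.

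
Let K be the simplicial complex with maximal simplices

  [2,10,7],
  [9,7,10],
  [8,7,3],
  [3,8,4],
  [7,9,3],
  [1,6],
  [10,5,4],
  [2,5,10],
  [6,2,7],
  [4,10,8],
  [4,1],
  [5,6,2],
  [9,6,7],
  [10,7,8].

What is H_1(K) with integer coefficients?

Order the vertices as 1 < 2 < 3 < 4 < 5 < 6 < 7 < 8 < 9 < 10. Listing each simplex with vertices in this order, K has dimension 2 with simplices:

  0-simplices (10): [1], [2], [3], [4], [5], [6], [7], [8], [9], [10]
  1-simplices (22): [1,4], [1,6], [2,5], [2,6], [2,7], [2,10], [3,4], [3,7], [3,8], [3,9], [4,5], [4,8], [4,10], [5,6], [5,10], [6,7], [6,9], [7,8], [7,9], [7,10], [8,10], [9,10]
  2-simplices (12): [2,5,6], [2,5,10], [2,6,7], [2,7,10], [3,4,8], [3,7,8], [3,7,9], [4,5,10], [4,8,10], [6,7,9], [7,8,10], [7,9,10]

so the chain groups are C_0 ≅ Z^10, C_1 ≅ Z^22, C_2 ≅ Z^12.

∂_1: C_1 → C_0 maps an edge to its endpoints' difference, ∂[p,q] = q − p. For instance
  ∂[3,9] = [9] − [3].
The 10×22 boundary matrix has rank 9 and Smith normal form diag(1,1,1,1,1,1,1,1,1).

∂_2: C_2 → C_1 maps a triangle to the signed sum of its edges. For instance
  ∂[3,7,9] = [7,9] − [3,9] + [3,7],
  ∂[6,7,9] = [7,9] − [6,9] + [6,7].
As a 22×12 matrix over Z this has rank 12, with invariant factors (1,1,1,1,1,1,1,1,1,1,1,1).

From H_k ≅ ker(∂_k) / im(∂_{k+1}) we obtain:

  H_1: rank ker ∂_1 − rank ∂_2 = (22 − 9) − 12 = 1, and the invariant factors of ∂_2 are all 1, so H_1 ≅ Z.

H_1 ≅ Z.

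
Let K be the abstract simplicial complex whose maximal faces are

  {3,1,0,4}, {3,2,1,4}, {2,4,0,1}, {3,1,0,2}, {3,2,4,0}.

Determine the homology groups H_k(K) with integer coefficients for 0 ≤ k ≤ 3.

H_0 ≅ Z,  H_1 = 0,  H_2 = 0,  H_3 ≅ Z.

Fix the vertex order 0 < 1 < 2 < 3 < 4 and write every simplex with vertices in increasing order. Then dim K = 3 and the simplices of K are:

  0-simplices (5): [0], [1], [2], [3], [4]
  1-simplices (10): [0,1], [0,2], [0,3], [0,4], [1,2], [1,3], [1,4], [2,3], [2,4], [3,4]
  2-simplices (10): [0,1,2], [0,1,3], [0,1,4], [0,2,3], [0,2,4], [0,3,4], [1,2,3], [1,2,4], [1,3,4], [2,3,4]
  3-simplices (5): [0,1,2,3], [0,1,2,4], [0,1,3,4], [0,2,3,4], [1,2,3,4]

so the chain groups are C_0 ≅ Z^5, C_1 ≅ Z^10, C_2 ≅ Z^10, C_3 ≅ Z^5.

Boundary ∂_1: C_1 → C_0 sends each edge [p,q] (with p < q) to q − p. For instance
  ∂[0,1] = [1] − [0].
This gives a 5×10 integer matrix of rank 4; reducing to Smith normal form yields diagonal entries (1,1,1,1).

The boundary map ∂_2: C_2 → C_1 sends each 2-simplex [p,q,r] to [q,r] − [p,r] + [p,q]. For instance
  ∂[0,2,3] = [2,3] − [0,3] + [0,2],
  ∂[0,3,4] = [3,4] − [0,4] + [0,3].
The 10×10 boundary matrix has rank 6 and Smith normal form diag(1,1,1,1,1,1).

Boundary ∂_3: C_3 → C_2 sends each 3-simplex σ to the alternating sum Σ_i (−1)^i (σ with its i-th vertex removed). For instance
  ∂[0,1,2,3] = [1,2,3] − [0,2,3] + [0,1,3] − [0,1,2],
  ∂[1,2,3,4] = [2,3,4] − [1,3,4] + [1,2,4] − [1,2,3].
As a 10×5 matrix over Z this has rank 4, with invariant factors (1,1,1,1).

Reading off H_k = ker ∂_k / im ∂_{k+1}:

  H_0: rank C_0 − rank ∂_1 = 5 − 4 = 1, and the invariant factors of ∂_1 are all 1, so H_0 ≅ Z.
  H_1: rank ker ∂_1 − rank ∂_2 = (10 − 4) − 6 = 0, and the invariant factors of ∂_2 are all 1, so H_1 ≅ 0.
  H_2: rank ker ∂_2 − rank ∂_3 = (10 − 6) − 4 = 0, and the invariant factors of ∂_3 are all 1, so H_2 ≅ 0.
  H_3: rank ker ∂_3 − rank ∂_4 = (5 − 4) − 0 = 1, and there is no ∂_4, so H_3 ≅ Z.

As a check, the Euler characteristic is 5 − 10 + 10 − 5 = 0, which agrees with 1 − 0 + 0 − 1 = 0.
(K is a triangulation of the 3-sphere S^3.)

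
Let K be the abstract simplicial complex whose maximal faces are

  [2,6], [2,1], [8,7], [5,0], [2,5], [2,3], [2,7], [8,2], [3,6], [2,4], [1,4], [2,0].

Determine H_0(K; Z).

H_0 = Z.

Take the total order 0 < 1 < 2 < 3 < 4 < 5 < 6 < 7 < 8 on the vertex set. Then K (dimension 1) consists of the simplices:

  0-simplices (9): [0], [1], [2], [3], [4], [5], [6], [7], [8]
  1-simplices (12): [0,2], [0,5], [1,2], [1,4], [2,3], [2,4], [2,5], [2,6], [2,7], [2,8], [3,6], [7,8]

giving chain groups C_0 ≅ Z^9, C_1 ≅ Z^12.

Boundary ∂_1: C_1 → C_0 sends each edge [p,q] (with p < q) to q − p. For instance
  ∂[7,8] = [8] − [7].
This gives a 9×12 integer matrix of rank 8; reducing to Smith normal form yields diagonal entries (1,1,1,1,1,1,1,1).

Computing H_k = (kernel of ∂_k) / (image of ∂_{k+1}):

  H_0: rank C_0 − rank ∂_1 = 9 − 8 = 1, and the invariant factors of ∂_1 are all 1, so H_0 = Z.

(K is a triangulation of a wedge of 4 circles.)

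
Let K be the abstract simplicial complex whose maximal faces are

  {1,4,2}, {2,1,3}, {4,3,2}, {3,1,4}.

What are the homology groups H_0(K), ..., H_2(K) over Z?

Fix the vertex order 1 < 2 < 3 < 4 and write every simplex with vertices in increasing order. Then dim K = 2 and the simplices of K are:

  0-simplices (4): [1], [2], [3], [4]
  1-simplices (6): [1,2], [1,3], [1,4], [2,3], [2,4], [3,4]
  2-simplices (4): [1,2,3], [1,2,4], [1,3,4], [2,3,4]

so the chain groups are C_0 ≅ Z^4, C_1 ≅ Z^6, C_2 ≅ Z^4.

The boundary map ∂_1: C_1 → C_0 sends each edge [p,q] (with p < q) to q − p.
As a 4×6 matrix over Z this has rank 3, with invariant factors (1,1,1).

∂_2: C_2 → C_1 sends each 2-simplex [p,q,r] to [q,r] − [p,r] + [p,q]. For instance
  ∂[1,3,4] = [3,4] − [1,4] + [1,3],
  ∂[1,2,3] = [2,3] − [1,3] + [1,2].
This gives a 6×4 integer matrix of rank 3; reducing to Smith normal form yields diagonal entries (1,1,1).

From H_k ≅ ker(∂_k) / im(∂_{k+1}) we obtain:

  H_0: rank C_0 − rank ∂_1 = 4 − 3 = 1, and the invariant factors of ∂_1 are all 1, so H_0 = Z.
  H_1: rank ker ∂_1 − rank ∂_2 = (6 − 3) − 3 = 0, and the invariant factors of ∂_2 are all 1, so H_1 = 0.
  H_2: rank ker ∂_2 − rank ∂_3 = (4 − 3) − 0 = 1, and there is no ∂_3, so H_2 = Z.

As a check, the Euler characteristic is 4 − 6 + 4 = 2, which agrees with 1 − 0 + 1 = 2.

H_0 = Z,  H_1 = 0,  H_2 = Z.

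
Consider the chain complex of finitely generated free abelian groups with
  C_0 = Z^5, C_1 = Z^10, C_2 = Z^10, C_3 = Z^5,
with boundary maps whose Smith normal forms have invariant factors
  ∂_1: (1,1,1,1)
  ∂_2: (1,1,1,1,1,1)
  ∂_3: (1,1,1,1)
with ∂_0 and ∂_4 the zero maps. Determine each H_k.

H_0 = Z,  H_1 = 0,  H_2 = 0,  H_3 = Z.

H_0: b_0 = 5 − 0 − 4 = 1; torsion from ∂_1 factors > 1: none. So H_0 = Z.
H_1: b_1 = 10 − 4 − 6 = 0; torsion from ∂_2 factors > 1: none. So H_1 = 0.
H_2: b_2 = 10 − 6 − 4 = 0; torsion from ∂_3 factors > 1: none. So H_2 = 0.
H_3: b_3 = 5 − 4 − 0 = 1; torsion from ∂_4 factors > 1: none. So H_3 = Z.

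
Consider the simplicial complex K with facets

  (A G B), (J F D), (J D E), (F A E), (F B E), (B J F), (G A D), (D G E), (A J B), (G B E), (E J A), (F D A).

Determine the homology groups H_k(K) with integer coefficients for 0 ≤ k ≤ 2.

Take the total order A < B < D < E < F < G < J on the vertex set. Then K (dimension 2) consists of the simplices:

  0-simplices (7): A, B, D, E, F, G, J
  1-simplices (18): AB, AD, AE, AF, AG, AJ, BE, BF, BG, BJ, DE, DF, DG, DJ, EF, EG, EJ, FJ
  2-simplices (12): ABG, ABJ, ADF, ADG, AEF, AEJ, BEF, BEG, BFJ, DEG, DEJ, DFJ

so the chain groups are C_0 ≅ Z^7, C_1 ≅ Z^18, C_2 ≅ Z^12.

The boundary map ∂_1: C_1 → C_0 maps an edge to its endpoints' difference, ∂[p,q] = q − p.
This gives a 7×18 integer matrix of rank 6; reducing to Smith normal form yields diagonal entries (1,1,1,1,1,1).

Boundary ∂_2: C_2 → C_1 maps a triangle to the signed sum of its edges. For instance
  ∂DEJ = EJ − DJ + DE,
  ∂ADG = DG − AG + AD.
The 18×12 boundary matrix has rank 12 and Smith normal form diag(1,1,1,1,1,1,1,1,1,1,1,2).

Reading off H_k = ker ∂_k / im ∂_{k+1}:

  H_0: rank C_0 − rank ∂_1 = 7 − 6 = 1, and the invariant factors of ∂_1 are all 1, so H_0 = Z.
  H_1: rank ker ∂_1 − rank ∂_2 = (18 − 6) − 12 = 0, and ∂_2 has invariant factor 2 > 1, so H_1 = Z/2.
  H_2: rank ker ∂_2 − rank ∂_3 = (12 − 12) − 0 = 0, and there is no ∂_3, so H_2 = 0.

(K is a triangulation of the real projective plane RP^2.)

H_0 ≅ Z,  H_1 ≅ Z/2,  H_2 = 0.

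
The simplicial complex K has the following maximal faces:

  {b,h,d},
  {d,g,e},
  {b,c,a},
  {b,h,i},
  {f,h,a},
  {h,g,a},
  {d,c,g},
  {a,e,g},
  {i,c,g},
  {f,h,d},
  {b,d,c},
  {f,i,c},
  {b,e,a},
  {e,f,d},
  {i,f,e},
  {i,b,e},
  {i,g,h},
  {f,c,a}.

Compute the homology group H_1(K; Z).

H_1 ≅ Z^2.

Take the total order a < b < c < d < e < f < g < h < i on the vertex set. Then K (dimension 2) consists of the simplices:

  0-simplices (9): a, b, c, d, e, f, g, h, i
  1-simplices (27): ab, ac, ae, af, ag, ah, bc, bd, be, bh, bi, cd, cf, cg, ci, de, df, dg, dh, ef, eg, ei, fh, fi, gh, gi, hi
  2-simplices (18): abc, abe, acf, aeg, afh, agh, bcd, bdh, bei, bhi, cdg, cfi, cgi, def, deg, dfh, efi, ghi

Hence C_0 ≅ Z^9, C_1 ≅ Z^27, C_2 ≅ Z^18.

Boundary ∂_1: C_1 → C_0 maps an edge to its endpoints' difference, ∂[p,q] = q − p. For instance
  ∂ac = c − a.
The resulting 9×27 matrix has rank 8, and its Smith normal form has invariant factors (1,1,1,1,1,1,1,1).

∂_2: C_2 → C_1 maps a triangle to the signed sum of its edges. For instance
  ∂cdg = dg − cg + cd,
  ∂dfh = fh − dh + df.
The 27×18 boundary matrix has rank 17 and Smith normal form diag(1,1,1,1,1,1,1,1,1,1,1,1,1,1,1,1,1).

Now H_k = ker ∂_k / im ∂_{k+1}, so:

  H_1: rank ker ∂_1 − rank ∂_2 = (27 − 8) − 17 = 2, and the invariant factors of ∂_2 are all 1, so H_1 = Z^2.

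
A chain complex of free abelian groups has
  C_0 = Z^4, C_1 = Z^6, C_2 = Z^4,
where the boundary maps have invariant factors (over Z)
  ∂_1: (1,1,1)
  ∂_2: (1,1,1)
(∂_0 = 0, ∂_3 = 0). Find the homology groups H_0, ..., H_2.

H_0: b_0 = 4 − 0 − 3 = 1; torsion from ∂_1 factors > 1: none. So H_0 = Z.
H_1: b_1 = 6 − 3 − 3 = 0; torsion from ∂_2 factors > 1: none. So H_1 = 0.
H_2: b_2 = 4 − 3 − 0 = 1; torsion from ∂_3 factors > 1: none. So H_2 = Z.

H_0 = Z,  H_1 = 0,  H_2 = Z.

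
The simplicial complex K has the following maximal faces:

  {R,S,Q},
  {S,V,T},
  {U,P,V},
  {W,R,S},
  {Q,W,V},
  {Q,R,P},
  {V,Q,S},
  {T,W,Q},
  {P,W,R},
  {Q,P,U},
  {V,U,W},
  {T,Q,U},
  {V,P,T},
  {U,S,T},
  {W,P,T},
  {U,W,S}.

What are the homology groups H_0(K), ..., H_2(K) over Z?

H_0 ≅ Z,  H_1 ≅ Z^2,  H_2 ≅ Z.

Take the total order P < Q < R < S < T < U < V < W on the vertex set. Then K (dimension 2) consists of the simplices:

  0-simplices (8): P, Q, R, S, T, U, V, W
  1-simplices (24): PQ, PR, PT, PU, PV, PW, QR, QS, QT, QU, QV, QW, RS, RW, ST, SU, SV, SW, TU, TV, TW, UV, UW, VW
  2-simplices (16): PQR, PQU, PRW, PTV, PTW, PUV, QRS, QSV, QTU, QTW, QVW, RSW, STU, STV, SUW, UVW

so the chain groups are C_0 ≅ Z^8, C_1 ≅ Z^24, C_2 ≅ Z^16.

Boundary ∂_1: C_1 → C_0 is given by ∂[p,q] = [q] − [p].
As a 8×24 matrix over Z this has rank 7, with invariant factors (1,1,1,1,1,1,1).

Boundary ∂_2: C_2 → C_1 sends each 2-simplex [p,q,r] to [q,r] − [p,r] + [p,q]. For instance
  ∂PRW = RW − PW + PR,
  ∂RSW = SW − RW + RS.
As a 24×16 matrix over Z this has rank 15, with invariant factors (1,1,1,1,1,1,1,1,1,1,1,1,1,1,1).

Now H_k = ker ∂_k / im ∂_{k+1}, so:

  H_0: rank C_0 − rank ∂_1 = 8 − 7 = 1, and the invariant factors of ∂_1 are all 1, so H_0 ≅ Z.
  H_1: rank ker ∂_1 − rank ∂_2 = (24 − 7) − 15 = 2, and the invariant factors of ∂_2 are all 1, so H_1 ≅ Z^2.
  H_2: rank ker ∂_2 − rank ∂_3 = (16 − 15) − 0 = 1, and there is no ∂_3, so H_2 ≅ Z.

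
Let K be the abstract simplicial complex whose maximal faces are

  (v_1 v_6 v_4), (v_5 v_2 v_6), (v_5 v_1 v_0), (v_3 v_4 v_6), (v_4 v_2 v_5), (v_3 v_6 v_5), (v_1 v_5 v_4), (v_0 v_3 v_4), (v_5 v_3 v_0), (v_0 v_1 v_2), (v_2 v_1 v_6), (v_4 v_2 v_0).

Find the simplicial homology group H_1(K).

Order the vertices as v_0 < v_1 < v_2 < v_3 < v_4 < v_5 < v_6. Listing each simplex with vertices in this order, K has dimension 2 with simplices:

  0-simplices (7): [v_0], [v_1], [v_2], [v_3], [v_4], [v_5], [v_6]
  1-simplices (18): (18 of them)
  2-simplices (12): (12 of them)

Hence C_0 ≅ Z^7, C_1 ≅ Z^18, C_2 ≅ Z^12.

The boundary map ∂_1: C_1 → C_0 maps an edge to its endpoints' difference, ∂[p,q] = q − p. For instance
  ∂[v_4,v_6] = [v_6] − [v_4].
This gives a 7×18 integer matrix of rank 6; reducing to Smith normal form yields diagonal entries (1,1,1,1,1,1).

Boundary ∂_2: C_2 → C_1 maps a triangle to the signed sum of its edges. For instance
  ∂[v_0,v_1,v_5] = [v_1,v_5] − [v_0,v_5] + [v_0,v_1],
  ∂[v_0,v_1,v_2] = [v_1,v_2] − [v_0,v_2] + [v_0,v_1].
As a 18×12 matrix over Z this has rank 12, with invariant factors (1,1,1,1,1,1,1,1,1,1,1,2).

From H_k ≅ ker(∂_k) / im(∂_{k+1}) we obtain:

  H_1: rank ker ∂_1 − rank ∂_2 = (18 − 6) − 12 = 0, and ∂_2 has invariant factor 2 > 1, so H_1 = Z/2.

(K is a triangulation of the real projective plane RP^2.)

H_1 ≅ Z/2.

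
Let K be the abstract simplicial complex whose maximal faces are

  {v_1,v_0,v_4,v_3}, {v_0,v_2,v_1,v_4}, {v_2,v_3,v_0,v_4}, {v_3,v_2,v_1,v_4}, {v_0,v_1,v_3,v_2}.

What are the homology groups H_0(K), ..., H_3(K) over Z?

Fix the vertex order v_0 < v_1 < v_2 < v_3 < v_4 and write every simplex with vertices in increasing order. Then dim K = 3 and the simplices of K are:

  0-simplices (5): [v_0], [v_1], [v_2], [v_3], [v_4]
  1-simplices (10): [v_0,v_1], [v_0,v_2], [v_0,v_3], [v_0,v_4], [v_1,v_2], [v_1,v_3], [v_1,v_4], [v_2,v_3], [v_2,v_4], [v_3,v_4]
  2-simplices (10): [v_0,v_1,v_2], [v_0,v_1,v_3], [v_0,v_1,v_4], [v_0,v_2,v_3], [v_0,v_2,v_4], [v_0,v_3,v_4], [v_1,v_2,v_3], [v_1,v_2,v_4], [v_1,v_3,v_4], [v_2,v_3,v_4]
  3-simplices (5): [v_0,v_1,v_2,v_3], [v_0,v_1,v_2,v_4], [v_0,v_1,v_3,v_4], [v_0,v_2,v_3,v_4], [v_1,v_2,v_3,v_4]

Hence C_0 ≅ Z^5, C_1 ≅ Z^10, C_2 ≅ Z^10, C_3 ≅ Z^5.

The boundary map ∂_1: C_1 → C_0 maps an edge to its endpoints' difference, ∂[p,q] = q − p. For instance
  ∂[v_2,v_4] = [v_4] − [v_2].
As a 5×10 matrix over Z this has rank 4, with invariant factors (1,1,1,1).

∂_2: C_2 → C_1 sends each 2-simplex [p,q,r] to [q,r] − [p,r] + [p,q]. For instance
  ∂[v_0,v_2,v_4] = [v_2,v_4] − [v_0,v_4] + [v_0,v_2],
  ∂[v_1,v_2,v_3] = [v_2,v_3] − [v_1,v_3] + [v_1,v_2].
As a 10×10 matrix over Z this has rank 6, with invariant factors (1,1,1,1,1,1).

Boundary ∂_3: C_3 → C_2 sends each 3-simplex σ to the alternating sum Σ_i (−1)^i (σ with its i-th vertex removed). For instance
  ∂[v_1,v_2,v_3,v_4] = [v_2,v_3,v_4] − [v_1,v_3,v_4] + [v_1,v_2,v_4] − [v_1,v_2,v_3],
  ∂[v_0,v_1,v_3,v_4] = [v_1,v_3,v_4] − [v_0,v_3,v_4] + [v_0,v_1,v_4] − [v_0,v_1,v_3].
The 10×5 boundary matrix has rank 4 and Smith normal form diag(1,1,1,1).

From H_k ≅ ker(∂_k) / im(∂_{k+1}) we obtain:

  H_0: rank C_0 − rank ∂_1 = 5 − 4 = 1, and the invariant factors of ∂_1 are all 1, so H_0 ≅ Z.
  H_1: rank ker ∂_1 − rank ∂_2 = (10 − 4) − 6 = 0, and the invariant factors of ∂_2 are all 1, so H_1 ≅ 0.
  H_2: rank ker ∂_2 − rank ∂_3 = (10 − 6) − 4 = 0, and the invariant factors of ∂_3 are all 1, so H_2 ≅ 0.
  H_3: rank ker ∂_3 − rank ∂_4 = (5 − 4) − 0 = 1, and there is no ∂_4, so H_3 ≅ Z.

H_0 = Z,  H_1 = 0,  H_2 = 0,  H_3 = Z.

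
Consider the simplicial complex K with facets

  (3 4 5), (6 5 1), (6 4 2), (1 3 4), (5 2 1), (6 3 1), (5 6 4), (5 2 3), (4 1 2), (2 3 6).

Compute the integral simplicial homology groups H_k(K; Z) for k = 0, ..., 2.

We work with the vertex ordering 1 < 2 < 3 < 4 < 5 < 6. The simplices of K, each written with vertices in increasing order, are:

  0-simplices (6): [1], [2], [3], [4], [5], [6]
  1-simplices (15): [1,2], [1,3], [1,4], [1,5], [1,6], [2,3], [2,4], [2,5], [2,6], [3,4], [3,5], [3,6], [4,5], [4,6], [5,6]
  2-simplices (10): [1,2,4], [1,2,5], [1,3,4], [1,3,6], [1,5,6], [2,3,5], [2,3,6], [2,4,6], [3,4,5], [4,5,6]

so the chain groups are C_0 ≅ Z^6, C_1 ≅ Z^15, C_2 ≅ Z^10.

∂_1: C_1 → C_0 maps an edge to its endpoints' difference, ∂[p,q] = q − p. For instance
  ∂[2,3] = [3] − [2].
The resulting 6×15 matrix has rank 5, and its Smith normal form has invariant factors (1,1,1,1,1).

The boundary map ∂_2: C_2 → C_1 sends each 2-simplex [p,q,r] to [q,r] − [p,r] + [p,q]. For instance
  ∂[4,5,6] = [5,6] − [4,6] + [4,5],
  ∂[1,2,5] = [2,5] − [1,5] + [1,2].
The resulting 15×10 matrix has rank 10, and its Smith normal form has invariant factors (1,1,1,1,1,1,1,1,1,2).

From H_k ≅ ker(∂_k) / im(∂_{k+1}) we obtain:

  H_0: rank C_0 − rank ∂_1 = 6 − 5 = 1, and the invariant factors of ∂_1 are all 1, so H_0 ≅ Z.
  H_1: rank ker ∂_1 − rank ∂_2 = (15 − 5) − 10 = 0, and ∂_2 has invariant factor 2 > 1, so H_1 ≅ Z/2.
  H_2: rank ker ∂_2 − rank ∂_3 = (10 − 10) − 0 = 0, and there is no ∂_3, so H_2 ≅ 0.

H_0 = Z,  H_1 = Z/2,  H_2 = 0.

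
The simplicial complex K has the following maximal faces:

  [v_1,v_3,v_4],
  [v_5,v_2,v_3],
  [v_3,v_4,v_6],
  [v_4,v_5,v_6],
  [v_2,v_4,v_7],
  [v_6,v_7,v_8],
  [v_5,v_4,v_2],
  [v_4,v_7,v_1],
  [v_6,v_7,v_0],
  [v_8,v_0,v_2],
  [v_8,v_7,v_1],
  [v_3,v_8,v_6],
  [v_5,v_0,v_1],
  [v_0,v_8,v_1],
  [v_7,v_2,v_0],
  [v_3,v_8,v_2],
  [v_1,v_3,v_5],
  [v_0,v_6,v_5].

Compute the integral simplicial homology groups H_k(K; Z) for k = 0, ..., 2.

H_0 ≅ Z,  H_1 ≅ Z ⊕ Z/2Z,  H_2 = 0.

Take the total order v_0 < v_1 < v_2 < v_3 < v_4 < v_5 < v_6 < v_7 < v_8 on the vertex set. Then K (dimension 2) consists of the simplices:

  0-simplices (9): [v_0], [v_1], [v_2], [v_3], [v_4], [v_5], [v_6], [v_7], [v_8]
  1-simplices (27): (27 of them)
  2-simplices (18): (18 of them)

so the chain groups are C_0 ≅ Z^9, C_1 ≅ Z^27, C_2 ≅ Z^18.

∂_1: C_1 → C_0 is given by ∂[p,q] = [q] − [p].
As a 9×27 matrix over Z this has rank 8, with invariant factors (1,1,1,1,1,1,1,1).

The boundary map ∂_2: C_2 → C_1 sends each 2-simplex [p,q,r] to [q,r] − [p,r] + [p,q]. For instance
  ∂[v_0,v_5,v_6] = [v_5,v_6] − [v_0,v_6] + [v_0,v_5],
  ∂[v_2,v_4,v_7] = [v_4,v_7] − [v_2,v_7] + [v_2,v_4].
The 27×18 boundary matrix has rank 18 and Smith normal form diag(1,1,1,1,1,1,1,1,1,1,1,1,1,1,1,1,1,2).

From H_k ≅ ker(∂_k) / im(∂_{k+1}) we obtain:

  H_0: rank C_0 − rank ∂_1 = 9 − 8 = 1, and the invariant factors of ∂_1 are all 1, so H_0 = Z.
  H_1: rank ker ∂_1 − rank ∂_2 = (27 − 8) − 18 = 1, and ∂_2 has invariant factor 2 > 1, so H_1 = Z ⊕ Z/2Z.
  H_2: rank ker ∂_2 − rank ∂_3 = (18 − 18) − 0 = 0, and there is no ∂_3, so H_2 = 0.

(K is a triangulation of the Klein bottle.)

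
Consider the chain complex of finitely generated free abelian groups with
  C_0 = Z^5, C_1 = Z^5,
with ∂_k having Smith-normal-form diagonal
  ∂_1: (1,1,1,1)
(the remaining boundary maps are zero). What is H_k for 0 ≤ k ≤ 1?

H_0 ≅ Z,  H_1 ≅ Z.

H_0: b_0 = 5 − 0 − 4 = 1; torsion from ∂_1 factors > 1: none. So H_0 ≅ Z.
H_1: b_1 = 5 − 4 − 0 = 1; torsion from ∂_2 factors > 1: none. So H_1 ≅ Z.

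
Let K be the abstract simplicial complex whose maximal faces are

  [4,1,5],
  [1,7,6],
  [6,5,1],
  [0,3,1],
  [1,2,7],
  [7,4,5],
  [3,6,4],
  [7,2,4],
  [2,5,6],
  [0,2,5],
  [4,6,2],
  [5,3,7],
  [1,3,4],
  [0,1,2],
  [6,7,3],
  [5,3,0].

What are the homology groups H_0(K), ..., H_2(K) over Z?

H_0 = Z,  H_1 = Z^2,  H_2 = Z.

Order the vertices as 0 < 1 < 2 < 3 < 4 < 5 < 6 < 7. Listing each simplex with vertices in this order, K has dimension 2 with simplices:

  0-simplices (8): [0], [1], [2], [3], [4], [5], [6], [7]
  1-simplices (24): (24 of them)
  2-simplices (16): [0,1,2], [0,1,3], [0,2,5], [0,3,5], [1,2,7], [1,3,4], [1,4,5], [1,5,6], [1,6,7], [2,4,6], [2,4,7], [2,5,6], [3,4,6], [3,5,7], [3,6,7], [4,5,7]

giving chain groups C_0 ≅ Z^8, C_1 ≅ Z^24, C_2 ≅ Z^16.

The boundary map ∂_1: C_1 → C_0 is given by ∂[p,q] = [q] − [p]. For instance
  ∂[2,6] = [6] − [2].
The 8×24 boundary matrix has rank 7 and Smith normal form diag(1,1,1,1,1,1,1).

Boundary ∂_2: C_2 → C_1 sends each 2-simplex [p,q,r] to [q,r] − [p,r] + [p,q]. For instance
  ∂[3,4,6] = [4,6] − [3,6] + [3,4],
  ∂[1,2,7] = [2,7] − [1,7] + [1,2].
The 24×16 boundary matrix has rank 15 and Smith normal form diag(1,1,1,1,1,1,1,1,1,1,1,1,1,1,1).

From H_k ≅ ker(∂_k) / im(∂_{k+1}) we obtain:

  H_0: rank C_0 − rank ∂_1 = 8 − 7 = 1, and the invariant factors of ∂_1 are all 1, so H_0 ≅ Z.
  H_1: rank ker ∂_1 − rank ∂_2 = (24 − 7) − 15 = 2, and the invariant factors of ∂_2 are all 1, so H_1 ≅ Z^2.
  H_2: rank ker ∂_2 − rank ∂_3 = (16 − 15) − 0 = 1, and there is no ∂_3, so H_2 ≅ Z.

(K is a triangulation of the torus T^2.)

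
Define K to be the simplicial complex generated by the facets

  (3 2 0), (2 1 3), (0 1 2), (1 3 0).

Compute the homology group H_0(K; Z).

H_0 ≅ Z.

Fix the vertex order 0 < 1 < 2 < 3 and write every simplex with vertices in increasing order. Then dim K = 2 and the simplices of K are:

  0-simplices (4): [0], [1], [2], [3]
  1-simplices (6): [0,1], [0,2], [0,3], [1,2], [1,3], [2,3]
  2-simplices (4): [0,1,2], [0,1,3], [0,2,3], [1,2,3]

giving chain groups C_0 ≅ Z^4, C_1 ≅ Z^6, C_2 ≅ Z^4.

∂_1: C_1 → C_0 is given by ∂[p,q] = [q] − [p].
As a 4×6 matrix over Z this has rank 3, with invariant factors (1,1,1).

The boundary map ∂_2: C_2 → C_1 acts by ∂[p,q,r] = [q,r] − [p,r] + [p,q]. For instance
  ∂[0,2,3] = [2,3] − [0,3] + [0,2],
  ∂[0,1,3] = [1,3] − [0,3] + [0,1].
The resulting 6×4 matrix has rank 3, and its Smith normal form has invariant factors (1,1,1).

Reading off H_k = ker ∂_k / im ∂_{k+1}:

  H_0: rank C_0 − rank ∂_1 = 4 − 3 = 1, and the invariant factors of ∂_1 are all 1, so H_0 ≅ Z.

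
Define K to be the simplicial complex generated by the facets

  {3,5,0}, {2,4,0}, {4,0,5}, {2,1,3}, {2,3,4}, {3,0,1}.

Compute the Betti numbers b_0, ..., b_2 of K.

Fix the vertex order 0 < 1 < 2 < 3 < 4 < 5 and write every simplex with vertices in increasing order. Then dim K = 2 and the simplices of K are:

  0-simplices (6): [0], [1], [2], [3], [4], [5]
  1-simplices (12): [0,1], [0,2], [0,3], [0,4], [0,5], [1,2], [1,3], [2,3], [2,4], [3,4], [3,5], [4,5]
  2-simplices (6): [0,1,3], [0,2,4], [0,3,5], [0,4,5], [1,2,3], [2,3,4]

so the chain groups are C_0 ≅ Z^6, C_1 ≅ Z^12, C_2 ≅ Z^6.

The boundary map ∂_1: C_1 → C_0 is given by ∂[p,q] = [q] − [p].
As a 6×12 matrix over Z this has rank 5, with invariant factors (1,1,1,1,1).

∂_2: C_2 → C_1 maps a triangle to the signed sum of its edges. For instance
  ∂[0,2,4] = [2,4] − [0,4] + [0,2],
  ∂[2,3,4] = [3,4] − [2,4] + [2,3].
As a 12×6 matrix over Z this has rank 6, with invariant factors (1,1,1,1,1,1).

Computing H_k = (kernel of ∂_k) / (image of ∂_{k+1}):

  H_0: rank C_0 − rank ∂_1 = 6 − 5 = 1, and the invariant factors of ∂_1 are all 1, so H_0 = Z.
  H_1: rank ker ∂_1 − rank ∂_2 = (12 − 5) − 6 = 1, and the invariant factors of ∂_2 are all 1, so H_1 = Z.
  H_2: rank ker ∂_2 − rank ∂_3 = (6 − 6) − 0 = 0, and there is no ∂_3, so H_2 = 0.

As a check, the Euler characteristic is 6 − 12 + 6 = 0, which agrees with 1 − 1 + 0 = 0.
(K is a triangulation of the cylinder S^1 x I.)

Hence the Betti numbers are b_0 = 1, b_1 = 1, b_2 = 0.

b_0 = 1, b_1 = 1, b_2 = 0.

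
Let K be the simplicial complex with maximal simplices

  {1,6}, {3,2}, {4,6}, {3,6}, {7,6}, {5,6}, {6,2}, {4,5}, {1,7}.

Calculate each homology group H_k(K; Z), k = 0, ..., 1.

H_0 = Z,  H_1 = Z^3.

K has 7 vertices, 9 edges.
rank ∂_0 = 0, rank ∂_1 = 6 ⇒ b_0 = 7 − 0 − 6 = 1; all invariant factors of ∂_1 are 1 so no torsion. So H_0 = Z.
rank ∂_1 = 6, rank ∂_2 = 0 ⇒ b_1 = 9 − 6 − 0 = 3. So H_1 = Z^3.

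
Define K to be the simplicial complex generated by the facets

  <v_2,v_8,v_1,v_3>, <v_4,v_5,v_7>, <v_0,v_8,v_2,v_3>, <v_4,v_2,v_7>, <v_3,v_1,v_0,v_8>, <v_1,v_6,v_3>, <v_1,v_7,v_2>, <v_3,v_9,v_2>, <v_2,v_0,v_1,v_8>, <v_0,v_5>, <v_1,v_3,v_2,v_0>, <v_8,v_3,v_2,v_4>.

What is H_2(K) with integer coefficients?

H_2 ≅ 0.

K has 10 vertices, 23 edges, 18 triangles, 6 3-simplices.
rank ∂_2 = 13, rank ∂_3 = 5 ⇒ b_2 = 18 − 13 − 5 = 0; all invariant factors of ∂_3 are 1 so no torsion. So H_2 ≅ 0.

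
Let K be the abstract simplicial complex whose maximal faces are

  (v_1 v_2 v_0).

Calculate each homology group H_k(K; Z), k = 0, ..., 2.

We work with the vertex ordering v_0 < v_1 < v_2. The simplices of K, each written with vertices in increasing order, are:

  0-simplices (3): [v_0], [v_1], [v_2]
  1-simplices (3): [v_0,v_1], [v_0,v_2], [v_1,v_2]
  2-simplices (1): [v_0,v_1,v_2]

so the chain groups are C_0 ≅ Z^3, C_1 ≅ Z^3, C_2 ≅ Z^1.

∂_1: C_1 → C_0 sends each edge [p,q] (with p < q) to q − p.
This gives a 3×3 integer matrix of rank 2; reducing to Smith normal form yields diagonal entries (1,1).

Boundary ∂_2: C_2 → C_1 sends each 2-simplex [p,q,r] to [q,r] − [p,r] + [p,q]. For instance
  ∂[v_0,v_1,v_2] = [v_1,v_2] − [v_0,v_2] + [v_0,v_1].
The 3×1 boundary matrix has rank 1 and Smith normal form diag(1).

Computing H_k = (kernel of ∂_k) / (image of ∂_{k+1}):

  H_0: rank C_0 − rank ∂_1 = 3 − 2 = 1, and the invariant factors of ∂_1 are all 1, so H_0 = Z.
  H_1: rank ker ∂_1 − rank ∂_2 = (3 − 2) − 1 = 0, and the invariant factors of ∂_2 are all 1, so H_1 = 0.
  H_2: rank ker ∂_2 − rank ∂_3 = (1 − 1) − 0 = 0, and there is no ∂_3, so H_2 = 0.

H_0 = Z,  H_1 = 0,  H_2 = 0.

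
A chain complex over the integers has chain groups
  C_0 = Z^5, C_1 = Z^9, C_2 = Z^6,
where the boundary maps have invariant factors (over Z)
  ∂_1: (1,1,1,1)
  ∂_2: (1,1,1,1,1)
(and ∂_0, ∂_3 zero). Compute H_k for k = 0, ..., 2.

H_0: b_0 = 5 − 0 − 4 = 1; torsion from ∂_1 factors > 1: none. So H_0 = Z.
H_1: b_1 = 9 − 4 − 5 = 0; torsion from ∂_2 factors > 1: none. So H_1 = 0.
H_2: b_2 = 6 − 5 − 0 = 1; torsion from ∂_3 factors > 1: none. So H_2 = Z.

H_0 = Z,  H_1 = 0,  H_2 = Z.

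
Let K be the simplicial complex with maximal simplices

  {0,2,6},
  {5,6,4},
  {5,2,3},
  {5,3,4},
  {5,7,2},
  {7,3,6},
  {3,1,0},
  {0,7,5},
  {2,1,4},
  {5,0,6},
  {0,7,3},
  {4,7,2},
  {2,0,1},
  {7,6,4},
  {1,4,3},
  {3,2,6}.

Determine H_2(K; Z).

H_2 ≅ Z.

K has 8 vertices, 24 edges, 16 triangles.
rank ∂_2 = 15, rank ∂_3 = 0 ⇒ b_2 = 16 − 15 − 0 = 1. So H_2 = Z.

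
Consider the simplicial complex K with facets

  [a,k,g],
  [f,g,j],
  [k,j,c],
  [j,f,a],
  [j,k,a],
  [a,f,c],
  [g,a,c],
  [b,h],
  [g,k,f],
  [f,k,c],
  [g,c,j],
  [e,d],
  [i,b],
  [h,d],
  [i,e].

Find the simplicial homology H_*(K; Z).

H_0 = Z^2,  H_1 = Z ⊕ Z/2,  H_2 = 0.

Take the total order a < b < c < d < e < f < g < h < i < j < k on the vertex set. Then K (dimension 2) consists of the simplices:

  0-simplices (11): a, b, c, d, e, f, g, h, i, j, k
  1-simplices (20): ac, af, ag, aj, ak, bh, bi, cf, cg, cj, ck, de, dh, ei, fg, fj, fk, gj, gk, jk
  2-simplices (10): acf, acg, afj, agk, ajk, cfk, cgj, cjk, fgj, fgk

giving chain groups C_0 ≅ Z^11, C_1 ≅ Z^20, C_2 ≅ Z^10.

Boundary ∂_1: C_1 → C_0 is given by ∂[p,q] = [q] − [p].
This gives a 11×20 integer matrix of rank 9; reducing to Smith normal form yields diagonal entries (1,1,1,1,1,1,1,1,1).

The boundary map ∂_2: C_2 → C_1 acts by ∂[p,q,r] = [q,r] − [p,r] + [p,q]. For instance
  ∂fgj = gj − fj + fg,
  ∂acf = cf − af + ac.
The resulting 20×10 matrix has rank 10, and its Smith normal form has invariant factors (1,1,1,1,1,1,1,1,1,2).

Now H_k = ker ∂_k / im ∂_{k+1}, so:

  H_0: rank C_0 − rank ∂_1 = 11 − 9 = 2, and the invariant factors of ∂_1 are all 1, so H_0 ≅ Z^2.
  H_1: rank ker ∂_1 − rank ∂_2 = (20 − 9) − 10 = 1, and ∂_2 has invariant factor 2 > 1, so H_1 ≅ Z ⊕ Z/2.
  H_2: rank ker ∂_2 − rank ∂_3 = (10 − 10) − 0 = 0, and there is no ∂_3, so H_2 ≅ 0.

As a check, the Euler characteristic is 11 − 20 + 10 = 1, which agrees with 2 − 1 + 0 = 1.
(K is a triangulation of the disjoint union of the circle S^1 and the real projective plane RP^2.)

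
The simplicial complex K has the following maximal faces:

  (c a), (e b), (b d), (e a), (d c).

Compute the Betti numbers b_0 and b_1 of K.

Fix the vertex order a < b < c < d < e and write every simplex with vertices in increasing order. Then dim K = 1 and the simplices of K are:

  0-simplices (5): a, b, c, d, e
  1-simplices (5): ac, ae, bd, be, cd

Hence C_0 ≅ Z^5, C_1 ≅ Z^5.

Boundary ∂_1: C_1 → C_0 is given by ∂[p,q] = [q] − [p].
The resulting 5×5 matrix has rank 4, and its Smith normal form has invariant factors (1,1,1,1).

Reading off H_k = ker ∂_k / im ∂_{k+1}:

  H_0: rank C_0 − rank ∂_1 = 5 − 4 = 1, and the invariant factors of ∂_1 are all 1, so H_0 ≅ Z.
  H_1: rank ker ∂_1 − rank ∂_2 = (5 − 4) − 0 = 1, and there is no ∂_2, so H_1 ≅ Z.

As a check, the Euler characteristic is 5 − 5 = 0, which agrees with 1 − 1 = 0.

Hence the Betti numbers are b_0 = 1, b_1 = 1.

b_0 = 1, b_1 = 1.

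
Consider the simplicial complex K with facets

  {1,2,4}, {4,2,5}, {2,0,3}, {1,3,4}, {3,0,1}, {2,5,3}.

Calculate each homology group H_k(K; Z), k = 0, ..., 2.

We work with the vertex ordering 0 < 1 < 2 < 3 < 4 < 5. The simplices of K, each written with vertices in increasing order, are:

  0-simplices (6): [0], [1], [2], [3], [4], [5]
  1-simplices (12): [0,1], [0,2], [0,3], [1,2], [1,3], [1,4], [2,3], [2,4], [2,5], [3,4], [3,5], [4,5]
  2-simplices (6): [0,1,3], [0,2,3], [1,2,4], [1,3,4], [2,3,5], [2,4,5]

Hence C_0 ≅ Z^6, C_1 ≅ Z^12, C_2 ≅ Z^6.

∂_1: C_1 → C_0 is given by ∂[p,q] = [q] − [p]. For instance
  ∂[2,4] = [4] − [2].
This gives a 6×12 integer matrix of rank 5; reducing to Smith normal form yields diagonal entries (1,1,1,1,1).

∂_2: C_2 → C_1 sends each 2-simplex [p,q,r] to [q,r] − [p,r] + [p,q]. For instance
  ∂[1,3,4] = [3,4] − [1,4] + [1,3],
  ∂[1,2,4] = [2,4] − [1,4] + [1,2].
The 12×6 boundary matrix has rank 6 and Smith normal form diag(1,1,1,1,1,1).

Computing H_k = (kernel of ∂_k) / (image of ∂_{k+1}):

  H_0: rank C_0 − rank ∂_1 = 6 − 5 = 1, and the invariant factors of ∂_1 are all 1, so H_0 ≅ Z.
  H_1: rank ker ∂_1 − rank ∂_2 = (12 − 5) − 6 = 1, and the invariant factors of ∂_2 are all 1, so H_1 ≅ Z.
  H_2: rank ker ∂_2 − rank ∂_3 = (6 − 6) − 0 = 0, and there is no ∂_3, so H_2 ≅ 0.

As a check, the Euler characteristic is 6 − 12 + 6 = 0, which agrees with 1 − 1 + 0 = 0.
(K is a triangulation of the cylinder S^1 x I.)

H_0 ≅ Z,  H_1 ≅ Z,  H_2 = 0.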